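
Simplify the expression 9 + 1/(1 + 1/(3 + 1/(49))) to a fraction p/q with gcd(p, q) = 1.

1921/197

a_0 = 9: 9/1
a_1 = 1: 10/1
a_2 = 3: 39/4
a_3 = 49: 1921/197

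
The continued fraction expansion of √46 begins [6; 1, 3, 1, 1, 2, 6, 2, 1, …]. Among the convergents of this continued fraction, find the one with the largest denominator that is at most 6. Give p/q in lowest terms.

34/5

List convergents until the denominator exceeds the bound:
a_0 = 6: 6/1  (≤ bound)
a_1 = 1: 7/1  (≤ bound)
a_2 = 3: 27/4  (≤ bound)
a_3 = 1: 34/5  (≤ bound)
a_4 = 1: 61/9  (> 6, stop)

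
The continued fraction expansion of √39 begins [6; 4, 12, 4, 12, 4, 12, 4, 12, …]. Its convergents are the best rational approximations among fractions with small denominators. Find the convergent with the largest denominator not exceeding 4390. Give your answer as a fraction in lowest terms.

15294/2449

a_0 = 6: 6/1  (≤ bound)
a_1 = 4: 25/4  (≤ bound)
a_2 = 12: 306/49  (≤ bound)
a_3 = 4: 1249/200  (≤ bound)
a_4 = 12: 15294/2449  (≤ bound)
a_5 = 4: 62425/9996  (> 4390, stop)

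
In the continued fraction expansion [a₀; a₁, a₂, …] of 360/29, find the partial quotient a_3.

2

360 = 12·29 + 12, so a_0 = 12
29 = 2·12 + 5, so a_1 = 2
12 = 2·5 + 2, so a_2 = 2
5 = 2·2 + 1, so a_3 = 2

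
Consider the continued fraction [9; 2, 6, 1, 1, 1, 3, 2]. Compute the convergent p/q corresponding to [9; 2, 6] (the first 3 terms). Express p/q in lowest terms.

123/13

Compute successive convergents:
a_0 = 9: 9/1
a_1 = 2: 19/2
a_2 = 6: 123/13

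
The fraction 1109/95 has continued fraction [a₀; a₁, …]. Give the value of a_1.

1109 = 11·95 + 64, so a_0 = 11
95 = 1·64 + 31, so a_1 = 1

1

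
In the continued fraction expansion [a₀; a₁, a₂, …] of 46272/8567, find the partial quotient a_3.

33

Run the Euclidean algorithm, recording each quotient:
46272 = 5·8567 + 3437, so a_0 = 5
8567 = 2·3437 + 1693, so a_1 = 2
3437 = 2·1693 + 51, so a_2 = 2
1693 = 33·51 + 10, so a_3 = 33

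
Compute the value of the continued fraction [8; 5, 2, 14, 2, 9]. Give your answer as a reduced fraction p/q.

25529/3120

a_0 = 8: 8/1
a_1 = 5: 41/5
a_2 = 2: 90/11
a_3 = 14: 1301/159
a_4 = 2: 2692/329
a_5 = 9: 25529/3120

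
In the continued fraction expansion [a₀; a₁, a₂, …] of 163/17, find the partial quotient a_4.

3

⌊163/17⌋ = 9, remainder 10
⌊17/10⌋ = 1, remainder 7
⌊10/7⌋ = 1, remainder 3
⌊7/3⌋ = 2, remainder 1
⌊3/1⌋ = 3, remainder 0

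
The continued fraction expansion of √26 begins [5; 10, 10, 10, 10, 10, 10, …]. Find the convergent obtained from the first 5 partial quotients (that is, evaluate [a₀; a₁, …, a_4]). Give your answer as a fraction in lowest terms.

52525/10301

a_0 = 5: 5/1
a_1 = 10: 51/10
a_2 = 10: 515/101
a_3 = 10: 5201/1020
a_4 = 10: 52525/10301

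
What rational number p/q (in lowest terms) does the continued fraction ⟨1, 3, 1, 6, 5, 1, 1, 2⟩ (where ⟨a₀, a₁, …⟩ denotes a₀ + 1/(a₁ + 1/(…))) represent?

Start with 2.
1 + 1/(2/1) = 1 + 1/2 = 3/2
1 + 1/(3/2) = 1 + 2/3 = 5/3
5 + 1/(5/3) = 5 + 3/5 = 28/5
6 + 1/(28/5) = 6 + 5/28 = 173/28
1 + 1/(173/28) = 1 + 28/173 = 201/173
3 + 1/(201/173) = 3 + 173/201 = 776/201
1 + 1/(776/201) = 1 + 201/776 = 977/776

977/776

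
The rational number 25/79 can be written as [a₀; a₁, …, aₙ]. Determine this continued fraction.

[0; 3, 6, 4]

⌊25/79⌋ = 0, remainder 25
⌊79/25⌋ = 3, remainder 4
⌊25/4⌋ = 6, remainder 1
⌊4/1⌋ = 4, remainder 0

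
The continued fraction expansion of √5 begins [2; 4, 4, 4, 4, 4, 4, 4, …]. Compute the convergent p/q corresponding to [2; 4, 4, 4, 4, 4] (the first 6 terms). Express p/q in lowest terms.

a_0 = 2: 2/1
a_1 = 4: 9/4
a_2 = 4: 38/17
a_3 = 4: 161/72
a_4 = 4: 682/305
a_5 = 4: 2889/1292

2889/1292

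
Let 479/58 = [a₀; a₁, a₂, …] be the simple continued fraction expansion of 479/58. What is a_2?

1

Apply division with remainder until the remainder is 0:
479 = 8·58 + 15, so a_0 = 8
58 = 3·15 + 13, so a_1 = 3
15 = 1·13 + 2, so a_2 = 1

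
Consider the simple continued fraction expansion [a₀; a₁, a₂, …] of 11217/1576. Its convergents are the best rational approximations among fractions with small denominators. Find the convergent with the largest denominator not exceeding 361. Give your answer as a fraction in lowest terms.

a_0 = 7: 7/1  (≤ bound)
a_1 = 8: 57/8  (≤ bound)
a_2 = 1: 64/9  (≤ bound)
a_3 = 1: 121/17  (≤ bound)
a_4 = 12: 1516/213  (≤ bound)
a_5 = 1: 1637/230  (≤ bound)
a_6 = 2: 4790/673  (> 361, stop)

1637/230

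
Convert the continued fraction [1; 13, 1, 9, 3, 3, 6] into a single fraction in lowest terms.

Use the convergent recurrence hₖ = aₖ·hₖ₋₁ + hₖ₋₂ (and likewise for the denominators kₖ):
a_0 = 1: 1/1
a_1 = 13: 14/13
a_2 = 1: 15/14
a_3 = 9: 149/139
a_4 = 3: 462/431
a_5 = 3: 1535/1432
a_6 = 6: 9672/9023

9672/9023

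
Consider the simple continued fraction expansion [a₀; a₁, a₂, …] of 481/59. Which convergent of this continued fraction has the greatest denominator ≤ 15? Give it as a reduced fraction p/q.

106/13

a_0 = 8: 8/1  (≤ bound)
a_1 = 6: 49/6  (≤ bound)
a_2 = 1: 57/7  (≤ bound)
a_3 = 1: 106/13  (≤ bound)
a_4 = 4: 481/59  (> 15, stop)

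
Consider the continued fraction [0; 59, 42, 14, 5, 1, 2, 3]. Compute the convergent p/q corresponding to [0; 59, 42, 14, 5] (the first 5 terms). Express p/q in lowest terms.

2987/176304

a_0 = 0: 0/1
a_1 = 59: 1/59
a_2 = 42: 42/2479
a_3 = 14: 589/34765
a_4 = 5: 2987/176304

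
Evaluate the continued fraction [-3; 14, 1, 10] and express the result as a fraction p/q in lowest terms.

-481/164

Work from the innermost term outward:
Start with 10.
1 + 1/(10/1) = 1 + 1/10 = 11/10
14 + 1/(11/10) = 14 + 10/11 = 164/11
-3 + 1/(164/11) = -3 + 11/164 = -481/164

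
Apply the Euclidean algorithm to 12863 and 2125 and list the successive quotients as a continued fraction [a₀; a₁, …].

[6; 18, 1, 4, 7, 3]

Repeatedly divide and take the remainder:
12863 ÷ 2125 → quotient 6, remainder 113
2125 ÷ 113 → quotient 18, remainder 91
113 ÷ 91 → quotient 1, remainder 22
91 ÷ 22 → quotient 4, remainder 3
22 ÷ 3 → quotient 7, remainder 1
3 ÷ 1 → quotient 3, remainder 0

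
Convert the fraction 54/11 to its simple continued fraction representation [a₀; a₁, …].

⌊54/11⌋ = 4, remainder 10
⌊11/10⌋ = 1, remainder 1
⌊10/1⌋ = 10, remainder 0

[4; 1, 10]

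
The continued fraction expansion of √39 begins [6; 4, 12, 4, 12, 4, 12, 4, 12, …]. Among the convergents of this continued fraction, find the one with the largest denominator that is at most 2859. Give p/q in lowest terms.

a_0 = 6: 6/1  (≤ bound)
a_1 = 4: 25/4  (≤ bound)
a_2 = 12: 306/49  (≤ bound)
a_3 = 4: 1249/200  (≤ bound)
a_4 = 12: 15294/2449  (≤ bound)
a_5 = 4: 62425/9996  (> 2859, stop)

15294/2449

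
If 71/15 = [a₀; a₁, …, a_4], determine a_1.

1

71 = 4·15 + 11, so a_0 = 4
15 = 1·11 + 4, so a_1 = 1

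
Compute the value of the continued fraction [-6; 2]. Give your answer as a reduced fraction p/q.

a_0 = -6: -6/1
a_1 = 2: -11/2

-11/2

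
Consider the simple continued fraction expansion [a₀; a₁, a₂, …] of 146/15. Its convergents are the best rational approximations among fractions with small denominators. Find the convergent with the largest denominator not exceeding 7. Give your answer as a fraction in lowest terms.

a_0 = 9: 9/1  (≤ bound)
a_1 = 1: 10/1  (≤ bound)
a_2 = 2: 29/3  (≤ bound)
a_3 = 1: 39/4  (≤ bound)
a_4 = 3: 146/15  (> 7, stop)

39/4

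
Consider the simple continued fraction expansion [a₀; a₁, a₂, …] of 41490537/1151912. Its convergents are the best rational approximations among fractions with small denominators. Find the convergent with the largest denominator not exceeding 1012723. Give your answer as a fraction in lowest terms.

List convergents until the denominator exceeds the bound:
a_0 = 36: 36/1  (≤ bound)
a_1 = 53: 1909/53  (≤ bound)
a_2 = 14: 26762/743  (≤ bound)
a_3 = 32: 858293/23829  (≤ bound)
a_4 = 1: 885055/24572  (≤ bound)
a_5 = 10: 9708843/269549  (≤ bound)
a_6 = 1: 10593898/294121  (≤ bound)
a_7 = 3: 41490537/1151912  (> 1012723, stop)

10593898/294121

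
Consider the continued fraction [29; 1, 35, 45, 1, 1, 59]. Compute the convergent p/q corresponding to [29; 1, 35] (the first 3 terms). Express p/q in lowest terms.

Work from the innermost term outward:
Start with 35.
1 + 1/(35/1) = 1 + 1/35 = 36/35
29 + 1/(36/35) = 29 + 35/36 = 1079/36

1079/36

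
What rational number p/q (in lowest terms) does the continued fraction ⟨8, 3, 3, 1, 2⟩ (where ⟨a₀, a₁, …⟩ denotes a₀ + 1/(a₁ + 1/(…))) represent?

299/36

Collapse the nested fraction from the inside out:
Start with 2.
1 + 1/(2/1) = 1 + 1/2 = 3/2
3 + 1/(3/2) = 3 + 2/3 = 11/3
3 + 1/(11/3) = 3 + 3/11 = 36/11
8 + 1/(36/11) = 8 + 11/36 = 299/36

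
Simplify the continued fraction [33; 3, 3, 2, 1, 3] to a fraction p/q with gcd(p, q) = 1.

4063/122

Start with 3.
1 + 1/(3/1) = 1 + 1/3 = 4/3
2 + 1/(4/3) = 2 + 3/4 = 11/4
3 + 1/(11/4) = 3 + 4/11 = 37/11
3 + 1/(37/11) = 3 + 11/37 = 122/37
33 + 1/(122/37) = 33 + 37/122 = 4063/122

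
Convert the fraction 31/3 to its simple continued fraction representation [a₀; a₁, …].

[10; 3]

31 ÷ 3 → quotient 10, remainder 1
3 ÷ 1 → quotient 3, remainder 0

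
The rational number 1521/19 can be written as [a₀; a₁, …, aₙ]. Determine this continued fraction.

⌊1521/19⌋ = 80, remainder 1
⌊19/1⌋ = 19, remainder 0

[80; 19]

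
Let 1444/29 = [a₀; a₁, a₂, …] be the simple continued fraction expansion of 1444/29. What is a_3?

Repeatedly divide and take the remainder:
1444 ÷ 29 → quotient 49, remainder 23
29 ÷ 23 → quotient 1, remainder 6
23 ÷ 6 → quotient 3, remainder 5
6 ÷ 5 → quotient 1, remainder 1

1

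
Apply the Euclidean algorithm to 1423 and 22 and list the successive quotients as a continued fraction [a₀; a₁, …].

[64; 1, 2, 7]

Apply division with remainder until the remainder is 0:
1423 ÷ 22 → quotient 64, remainder 15
22 ÷ 15 → quotient 1, remainder 7
15 ÷ 7 → quotient 2, remainder 1
7 ÷ 1 → quotient 7, remainder 0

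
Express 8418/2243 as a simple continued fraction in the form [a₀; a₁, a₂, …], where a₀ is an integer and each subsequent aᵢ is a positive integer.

[3; 1, 3, 20, 1, 1, 13]

8418 = 3·2243 + 1689, so a_0 = 3
2243 = 1·1689 + 554, so a_1 = 1
1689 = 3·554 + 27, so a_2 = 3
554 = 20·27 + 14, so a_3 = 20
27 = 1·14 + 13, so a_4 = 1
14 = 1·13 + 1, so a_5 = 1
13 = 13·1 + 0, so a_6 = 13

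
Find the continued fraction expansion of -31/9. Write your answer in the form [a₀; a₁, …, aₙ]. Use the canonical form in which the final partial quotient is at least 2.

[-4; 1, 1, 4]

-31 ÷ 9 → quotient -4, remainder 5
9 ÷ 5 → quotient 1, remainder 4
5 ÷ 4 → quotient 1, remainder 1
4 ÷ 1 → quotient 4, remainder 0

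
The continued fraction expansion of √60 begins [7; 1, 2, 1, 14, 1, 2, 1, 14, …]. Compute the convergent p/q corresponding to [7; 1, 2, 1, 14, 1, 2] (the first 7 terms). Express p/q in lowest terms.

Starting at the tail and folding back:
Start with 2.
1 + 1/(2/1) = 1 + 1/2 = 3/2
14 + 1/(3/2) = 14 + 2/3 = 44/3
1 + 1/(44/3) = 1 + 3/44 = 47/44
2 + 1/(47/44) = 2 + 44/47 = 138/47
1 + 1/(138/47) = 1 + 47/138 = 185/138
7 + 1/(185/138) = 7 + 138/185 = 1433/185

1433/185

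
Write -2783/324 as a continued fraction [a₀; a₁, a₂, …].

[-9; 2, 2, 3, 2, 2, 3]

-2783 = -9·324 + 133, so a_0 = -9
324 = 2·133 + 58, so a_1 = 2
133 = 2·58 + 17, so a_2 = 2
58 = 3·17 + 7, so a_3 = 3
17 = 2·7 + 3, so a_4 = 2
7 = 2·3 + 1, so a_5 = 2
3 = 3·1 + 0, so a_6 = 3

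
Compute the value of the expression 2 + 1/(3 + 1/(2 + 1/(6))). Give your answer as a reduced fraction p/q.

103/45

Use the convergent recurrence hₖ = aₖ·hₖ₋₁ + hₖ₋₂ (and likewise for the denominators kₖ):
a_0 = 2: 2/1
a_1 = 3: 7/3
a_2 = 2: 16/7
a_3 = 6: 103/45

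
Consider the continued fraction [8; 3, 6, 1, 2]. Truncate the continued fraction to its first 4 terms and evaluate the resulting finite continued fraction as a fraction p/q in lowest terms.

a_0 = 8: 8/1
a_1 = 3: 25/3
a_2 = 6: 158/19
a_3 = 1: 183/22

183/22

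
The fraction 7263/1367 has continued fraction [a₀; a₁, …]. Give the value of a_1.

3

Apply division with remainder until the remainder is 0:
7263 = 5·1367 + 428, so a_0 = 5
1367 = 3·428 + 83, so a_1 = 3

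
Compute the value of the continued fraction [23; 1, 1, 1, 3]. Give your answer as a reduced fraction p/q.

260/11

Compute successive convergents:
a_0 = 23: 23/1
a_1 = 1: 24/1
a_2 = 1: 47/2
a_3 = 1: 71/3
a_4 = 3: 260/11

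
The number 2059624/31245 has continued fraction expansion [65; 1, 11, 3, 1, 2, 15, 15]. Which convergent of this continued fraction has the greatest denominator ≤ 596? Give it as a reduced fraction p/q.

8899/135

List convergents until the denominator exceeds the bound:
a_0 = 65: 65/1  (≤ bound)
a_1 = 1: 66/1  (≤ bound)
a_2 = 11: 791/12  (≤ bound)
a_3 = 3: 2439/37  (≤ bound)
a_4 = 1: 3230/49  (≤ bound)
a_5 = 2: 8899/135  (≤ bound)
a_6 = 15: 136715/2074  (> 596, stop)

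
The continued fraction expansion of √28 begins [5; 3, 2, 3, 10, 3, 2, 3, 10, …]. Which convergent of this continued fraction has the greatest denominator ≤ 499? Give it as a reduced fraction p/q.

a_0 = 5: 5/1  (≤ bound)
a_1 = 3: 16/3  (≤ bound)
a_2 = 2: 37/7  (≤ bound)
a_3 = 3: 127/24  (≤ bound)
a_4 = 10: 1307/247  (≤ bound)
a_5 = 3: 4048/765  (> 499, stop)

1307/247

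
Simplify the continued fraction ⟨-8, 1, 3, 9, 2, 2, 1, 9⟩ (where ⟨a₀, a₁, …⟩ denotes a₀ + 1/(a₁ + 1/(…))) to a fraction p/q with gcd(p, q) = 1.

Start with 9.
1 + 1/(9/1) = 1 + 1/9 = 10/9
2 + 1/(10/9) = 2 + 9/10 = 29/10
2 + 1/(29/10) = 2 + 10/29 = 68/29
9 + 1/(68/29) = 9 + 29/68 = 641/68
3 + 1/(641/68) = 3 + 68/641 = 1991/641
1 + 1/(1991/641) = 1 + 641/1991 = 2632/1991
-8 + 1/(2632/1991) = -8 + 1991/2632 = -19065/2632

-19065/2632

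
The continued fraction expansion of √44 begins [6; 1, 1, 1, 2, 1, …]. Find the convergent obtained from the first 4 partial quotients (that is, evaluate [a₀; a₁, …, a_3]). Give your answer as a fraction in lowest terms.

20/3

Use the convergent recurrence hₖ = aₖ·hₖ₋₁ + hₖ₋₂ (and likewise for the denominators kₖ):
a_0 = 6: 6/1
a_1 = 1: 7/1
a_2 = 1: 13/2
a_3 = 1: 20/3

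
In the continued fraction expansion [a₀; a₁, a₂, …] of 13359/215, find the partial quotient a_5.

2

13359 ÷ 215 → quotient 62, remainder 29
215 ÷ 29 → quotient 7, remainder 12
29 ÷ 12 → quotient 2, remainder 5
12 ÷ 5 → quotient 2, remainder 2
5 ÷ 2 → quotient 2, remainder 1
2 ÷ 1 → quotient 2, remainder 0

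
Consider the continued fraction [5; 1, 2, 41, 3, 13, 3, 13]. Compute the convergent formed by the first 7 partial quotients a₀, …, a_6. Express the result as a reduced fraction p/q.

87149/15372

Work from the innermost term outward:
Start with 3.
13 + 1/(3/1) = 13 + 1/3 = 40/3
3 + 1/(40/3) = 3 + 3/40 = 123/40
41 + 1/(123/40) = 41 + 40/123 = 5083/123
2 + 1/(5083/123) = 2 + 123/5083 = 10289/5083
1 + 1/(10289/5083) = 1 + 5083/10289 = 15372/10289
5 + 1/(15372/10289) = 5 + 10289/15372 = 87149/15372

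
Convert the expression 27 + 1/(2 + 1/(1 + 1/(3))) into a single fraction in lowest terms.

301/11

Use the convergent recurrence hₖ = aₖ·hₖ₋₁ + hₖ₋₂ (and likewise for the denominators kₖ):
a_0 = 27: 27/1
a_1 = 2: 55/2
a_2 = 1: 82/3
a_3 = 3: 301/11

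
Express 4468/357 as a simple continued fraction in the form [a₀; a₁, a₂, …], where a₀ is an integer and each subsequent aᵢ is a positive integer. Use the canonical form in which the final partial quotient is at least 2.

4468 ÷ 357 → quotient 12, remainder 184
357 ÷ 184 → quotient 1, remainder 173
184 ÷ 173 → quotient 1, remainder 11
173 ÷ 11 → quotient 15, remainder 8
11 ÷ 8 → quotient 1, remainder 3
8 ÷ 3 → quotient 2, remainder 2
3 ÷ 2 → quotient 1, remainder 1
2 ÷ 1 → quotient 2, remainder 0

[12; 1, 1, 15, 1, 2, 1, 2]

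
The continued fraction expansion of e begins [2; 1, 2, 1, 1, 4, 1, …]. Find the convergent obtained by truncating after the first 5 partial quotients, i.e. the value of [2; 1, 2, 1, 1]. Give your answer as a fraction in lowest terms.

Start with 1.
1 + 1/(1/1) = 1 + 1/1 = 2/1
2 + 1/(2/1) = 2 + 1/2 = 5/2
1 + 1/(5/2) = 1 + 2/5 = 7/5
2 + 1/(7/5) = 2 + 5/7 = 19/7

19/7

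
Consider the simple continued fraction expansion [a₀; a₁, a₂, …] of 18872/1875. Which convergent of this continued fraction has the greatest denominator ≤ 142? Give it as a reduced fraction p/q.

1238/123

List convergents until the denominator exceeds the bound:
a_0 = 10: 10/1  (≤ bound)
a_1 = 15: 151/15  (≤ bound)
a_2 = 2: 312/31  (≤ bound)
a_3 = 1: 463/46  (≤ bound)
a_4 = 2: 1238/123  (≤ bound)
a_5 = 2: 2939/292  (> 142, stop)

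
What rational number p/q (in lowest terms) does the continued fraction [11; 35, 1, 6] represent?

2768/251

Use the convergent recurrence hₖ = aₖ·hₖ₋₁ + hₖ₋₂ (and likewise for the denominators kₖ):
a_0 = 11: 11/1
a_1 = 35: 386/35
a_2 = 1: 397/36
a_3 = 6: 2768/251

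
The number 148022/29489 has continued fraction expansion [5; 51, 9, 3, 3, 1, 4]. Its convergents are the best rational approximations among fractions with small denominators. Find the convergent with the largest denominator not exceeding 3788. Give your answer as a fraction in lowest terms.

a_0 = 5: 5/1  (≤ bound)
a_1 = 51: 256/51  (≤ bound)
a_2 = 9: 2309/460  (≤ bound)
a_3 = 3: 7183/1431  (≤ bound)
a_4 = 3: 23858/4753  (> 3788, stop)

7183/1431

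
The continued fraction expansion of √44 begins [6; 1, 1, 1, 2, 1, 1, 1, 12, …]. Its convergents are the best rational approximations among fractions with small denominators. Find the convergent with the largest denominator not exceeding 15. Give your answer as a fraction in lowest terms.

a_0 = 6: 6/1  (≤ bound)
a_1 = 1: 7/1  (≤ bound)
a_2 = 1: 13/2  (≤ bound)
a_3 = 1: 20/3  (≤ bound)
a_4 = 2: 53/8  (≤ bound)
a_5 = 1: 73/11  (≤ bound)
a_6 = 1: 126/19  (> 15, stop)

73/11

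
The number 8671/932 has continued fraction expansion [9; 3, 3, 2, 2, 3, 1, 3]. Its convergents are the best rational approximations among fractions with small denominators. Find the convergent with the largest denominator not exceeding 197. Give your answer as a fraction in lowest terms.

a_0 = 9: 9/1  (≤ bound)
a_1 = 3: 28/3  (≤ bound)
a_2 = 3: 93/10  (≤ bound)
a_3 = 2: 214/23  (≤ bound)
a_4 = 2: 521/56  (≤ bound)
a_5 = 3: 1777/191  (≤ bound)
a_6 = 1: 2298/247  (> 197, stop)

1777/191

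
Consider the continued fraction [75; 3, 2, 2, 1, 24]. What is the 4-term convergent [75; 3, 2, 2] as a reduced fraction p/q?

Compute successive convergents:
a_0 = 75: 75/1
a_1 = 3: 226/3
a_2 = 2: 527/7
a_3 = 2: 1280/17

1280/17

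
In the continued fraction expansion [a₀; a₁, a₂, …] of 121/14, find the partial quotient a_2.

1

121 ÷ 14 → quotient 8, remainder 9
14 ÷ 9 → quotient 1, remainder 5
9 ÷ 5 → quotient 1, remainder 4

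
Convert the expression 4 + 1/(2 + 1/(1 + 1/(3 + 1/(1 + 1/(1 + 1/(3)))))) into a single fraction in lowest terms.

a_0 = 4: 4/1
a_1 = 2: 9/2
a_2 = 1: 13/3
a_3 = 3: 48/11
a_4 = 1: 61/14
a_5 = 1: 109/25
a_6 = 3: 388/89

388/89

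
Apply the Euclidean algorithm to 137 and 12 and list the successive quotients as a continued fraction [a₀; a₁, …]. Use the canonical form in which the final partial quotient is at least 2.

137 = 11·12 + 5, so a_0 = 11
12 = 2·5 + 2, so a_1 = 2
5 = 2·2 + 1, so a_2 = 2
2 = 2·1 + 0, so a_3 = 2

[11; 2, 2, 2]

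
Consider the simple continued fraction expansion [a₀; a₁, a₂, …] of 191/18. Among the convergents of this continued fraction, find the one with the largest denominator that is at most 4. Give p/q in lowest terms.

32/3

a_0 = 10: 10/1  (≤ bound)
a_1 = 1: 11/1  (≤ bound)
a_2 = 1: 21/2  (≤ bound)
a_3 = 1: 32/3  (≤ bound)
a_4 = 1: 53/5  (> 4, stop)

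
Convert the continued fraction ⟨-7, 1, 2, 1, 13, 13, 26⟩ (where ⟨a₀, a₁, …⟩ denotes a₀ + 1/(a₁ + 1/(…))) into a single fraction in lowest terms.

-117266/18749

Compute successive convergents:
a_0 = -7: -7/1
a_1 = 1: -6/1
a_2 = 2: -19/3
a_3 = 1: -25/4
a_4 = 13: -344/55
a_5 = 13: -4497/719
a_6 = 26: -117266/18749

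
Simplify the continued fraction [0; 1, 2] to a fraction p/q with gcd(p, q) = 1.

2/3

Use the convergent recurrence hₖ = aₖ·hₖ₋₁ + hₖ₋₂ (and likewise for the denominators kₖ):
a_0 = 0: 0/1
a_1 = 1: 1/1
a_2 = 2: 2/3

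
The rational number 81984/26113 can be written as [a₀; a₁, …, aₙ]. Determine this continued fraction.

Apply division with remainder until the remainder is 0:
81984 = 3·26113 + 3645, so a_0 = 3
26113 = 7·3645 + 598, so a_1 = 7
3645 = 6·598 + 57, so a_2 = 6
598 = 10·57 + 28, so a_3 = 10
57 = 2·28 + 1, so a_4 = 2
28 = 28·1 + 0, so a_5 = 28

[3; 7, 6, 10, 2, 28]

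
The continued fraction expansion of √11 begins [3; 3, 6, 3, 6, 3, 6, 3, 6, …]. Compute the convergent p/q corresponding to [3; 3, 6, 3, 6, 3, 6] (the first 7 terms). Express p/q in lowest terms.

a_0 = 3: 3/1
a_1 = 3: 10/3
a_2 = 6: 63/19
a_3 = 3: 199/60
a_4 = 6: 1257/379
a_5 = 3: 3970/1197
a_6 = 6: 25077/7561

25077/7561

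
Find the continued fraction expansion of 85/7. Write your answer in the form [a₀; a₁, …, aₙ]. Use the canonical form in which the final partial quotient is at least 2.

[12; 7]

Apply division with remainder until the remainder is 0:
85 ÷ 7 → quotient 12, remainder 1
7 ÷ 1 → quotient 7, remainder 0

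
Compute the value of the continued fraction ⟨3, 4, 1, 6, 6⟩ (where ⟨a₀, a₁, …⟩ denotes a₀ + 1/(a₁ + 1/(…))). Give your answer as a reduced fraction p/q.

670/209

Collapse the nested fraction from the inside out:
Start with 6.
6 + 1/(6/1) = 6 + 1/6 = 37/6
1 + 1/(37/6) = 1 + 6/37 = 43/37
4 + 1/(43/37) = 4 + 37/43 = 209/43
3 + 1/(209/43) = 3 + 43/209 = 670/209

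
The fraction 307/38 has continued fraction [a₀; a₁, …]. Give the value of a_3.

⌊307/38⌋ = 8, remainder 3
⌊38/3⌋ = 12, remainder 2
⌊3/2⌋ = 1, remainder 1
⌊2/1⌋ = 2, remainder 0

2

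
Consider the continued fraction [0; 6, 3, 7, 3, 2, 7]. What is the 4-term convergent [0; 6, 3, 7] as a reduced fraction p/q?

22/139

Work from the innermost term outward:
Start with 7.
3 + 1/(7/1) = 3 + 1/7 = 22/7
6 + 1/(22/7) = 6 + 7/22 = 139/22
0 + 1/(139/22) = 0 + 22/139 = 22/139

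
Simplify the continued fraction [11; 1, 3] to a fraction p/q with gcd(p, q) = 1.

47/4

Start with 3.
1 + 1/(3/1) = 1 + 1/3 = 4/3
11 + 1/(4/3) = 11 + 3/4 = 47/4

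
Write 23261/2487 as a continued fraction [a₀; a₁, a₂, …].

[9; 2, 1, 4, 1, 35, 1, 3]

Apply division with remainder until the remainder is 0:
23261 ÷ 2487 → quotient 9, remainder 878
2487 ÷ 878 → quotient 2, remainder 731
878 ÷ 731 → quotient 1, remainder 147
731 ÷ 147 → quotient 4, remainder 143
147 ÷ 143 → quotient 1, remainder 4
143 ÷ 4 → quotient 35, remainder 3
4 ÷ 3 → quotient 1, remainder 1
3 ÷ 1 → quotient 3, remainder 0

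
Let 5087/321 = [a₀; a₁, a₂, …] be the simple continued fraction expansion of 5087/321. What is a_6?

⌊5087/321⌋ = 15, remainder 272
⌊321/272⌋ = 1, remainder 49
⌊272/49⌋ = 5, remainder 27
⌊49/27⌋ = 1, remainder 22
⌊27/22⌋ = 1, remainder 5
⌊22/5⌋ = 4, remainder 2
⌊5/2⌋ = 2, remainder 1

2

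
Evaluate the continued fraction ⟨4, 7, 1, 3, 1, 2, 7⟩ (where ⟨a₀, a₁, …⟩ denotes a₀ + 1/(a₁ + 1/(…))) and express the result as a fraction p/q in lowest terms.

Use the convergent recurrence hₖ = aₖ·hₖ₋₁ + hₖ₋₂ (and likewise for the denominators kₖ):
a_0 = 4: 4/1
a_1 = 7: 29/7
a_2 = 1: 33/8
a_3 = 3: 128/31
a_4 = 1: 161/39
a_5 = 2: 450/109
a_6 = 7: 3311/802

3311/802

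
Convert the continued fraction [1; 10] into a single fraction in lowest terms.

a_0 = 1: 1/1
a_1 = 10: 11/10

11/10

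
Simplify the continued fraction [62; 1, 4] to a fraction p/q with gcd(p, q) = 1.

314/5

Use the convergent recurrence hₖ = aₖ·hₖ₋₁ + hₖ₋₂ (and likewise for the denominators kₖ):
a_0 = 62: 62/1
a_1 = 1: 63/1
a_2 = 4: 314/5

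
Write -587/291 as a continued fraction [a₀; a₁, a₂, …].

-587 ÷ 291 → quotient -3, remainder 286
291 ÷ 286 → quotient 1, remainder 5
286 ÷ 5 → quotient 57, remainder 1
5 ÷ 1 → quotient 5, remainder 0

[-3; 1, 57, 5]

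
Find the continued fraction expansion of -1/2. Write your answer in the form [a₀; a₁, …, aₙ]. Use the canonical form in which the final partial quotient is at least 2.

[-1; 2]

Repeatedly divide and take the remainder:
⌊-1/2⌋ = -1, remainder 1
⌊2/1⌋ = 2, remainder 0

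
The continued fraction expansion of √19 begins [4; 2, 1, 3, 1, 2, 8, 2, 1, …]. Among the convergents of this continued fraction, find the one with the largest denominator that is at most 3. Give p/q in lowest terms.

13/3

List convergents until the denominator exceeds the bound:
a_0 = 4: 4/1  (≤ bound)
a_1 = 2: 9/2  (≤ bound)
a_2 = 1: 13/3  (≤ bound)
a_3 = 3: 48/11  (> 3, stop)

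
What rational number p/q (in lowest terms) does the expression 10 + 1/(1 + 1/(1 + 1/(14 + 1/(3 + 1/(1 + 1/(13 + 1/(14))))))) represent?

240207/22840

a_0 = 10: 10/1
a_1 = 1: 11/1
a_2 = 1: 21/2
a_3 = 14: 305/29
a_4 = 3: 936/89
a_5 = 1: 1241/118
a_6 = 13: 17069/1623
a_7 = 14: 240207/22840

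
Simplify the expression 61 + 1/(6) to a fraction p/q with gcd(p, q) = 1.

367/6

a_0 = 61: 61/1
a_1 = 6: 367/6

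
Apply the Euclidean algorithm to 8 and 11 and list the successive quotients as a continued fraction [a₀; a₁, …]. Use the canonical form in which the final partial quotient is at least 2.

[0; 1, 2, 1, 2]

⌊8/11⌋ = 0, remainder 8
⌊11/8⌋ = 1, remainder 3
⌊8/3⌋ = 2, remainder 2
⌊3/2⌋ = 1, remainder 1
⌊2/1⌋ = 2, remainder 0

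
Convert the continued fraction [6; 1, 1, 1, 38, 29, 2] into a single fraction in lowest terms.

Use the convergent recurrence hₖ = aₖ·hₖ₋₁ + hₖ₋₂ (and likewise for the denominators kₖ):
a_0 = 6: 6/1
a_1 = 1: 7/1
a_2 = 1: 13/2
a_3 = 1: 20/3
a_4 = 38: 773/116
a_5 = 29: 22437/3367
a_6 = 2: 45647/6850

45647/6850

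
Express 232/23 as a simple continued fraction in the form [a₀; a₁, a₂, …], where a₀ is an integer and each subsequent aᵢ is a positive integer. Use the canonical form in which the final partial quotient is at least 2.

Repeatedly divide and take the remainder:
232 = 10·23 + 2, so a_0 = 10
23 = 11·2 + 1, so a_1 = 11
2 = 2·1 + 0, so a_2 = 2

[10; 11, 2]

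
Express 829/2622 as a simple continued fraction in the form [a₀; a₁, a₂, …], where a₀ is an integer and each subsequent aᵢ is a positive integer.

[0; 3, 6, 7, 9, 2]

Run the Euclidean algorithm, recording each quotient:
⌊829/2622⌋ = 0, remainder 829
⌊2622/829⌋ = 3, remainder 135
⌊829/135⌋ = 6, remainder 19
⌊135/19⌋ = 7, remainder 2
⌊19/2⌋ = 9, remainder 1
⌊2/1⌋ = 2, remainder 0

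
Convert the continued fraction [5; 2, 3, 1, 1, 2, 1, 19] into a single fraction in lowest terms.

Build up convergents one term at a time:
a_0 = 5: 5/1
a_1 = 2: 11/2
a_2 = 3: 38/7
a_3 = 1: 49/9
a_4 = 1: 87/16
a_5 = 2: 223/41
a_6 = 1: 310/57
a_7 = 19: 6113/1124

6113/1124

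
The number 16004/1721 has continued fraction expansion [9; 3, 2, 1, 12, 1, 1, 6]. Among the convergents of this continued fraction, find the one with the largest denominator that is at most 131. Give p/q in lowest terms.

a_0 = 9: 9/1  (≤ bound)
a_1 = 3: 28/3  (≤ bound)
a_2 = 2: 65/7  (≤ bound)
a_3 = 1: 93/10  (≤ bound)
a_4 = 12: 1181/127  (≤ bound)
a_5 = 1: 1274/137  (> 131, stop)

1181/127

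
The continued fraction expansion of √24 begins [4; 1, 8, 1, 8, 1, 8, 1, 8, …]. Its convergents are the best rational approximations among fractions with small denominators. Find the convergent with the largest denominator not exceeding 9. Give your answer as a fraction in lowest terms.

44/9

a_0 = 4: 4/1  (≤ bound)
a_1 = 1: 5/1  (≤ bound)
a_2 = 8: 44/9  (≤ bound)
a_3 = 1: 49/10  (> 9, stop)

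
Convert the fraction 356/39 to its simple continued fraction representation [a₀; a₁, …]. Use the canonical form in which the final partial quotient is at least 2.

[9; 7, 1, 4]

Run the Euclidean algorithm, recording each quotient:
356 = 9·39 + 5, so a_0 = 9
39 = 7·5 + 4, so a_1 = 7
5 = 1·4 + 1, so a_2 = 1
4 = 4·1 + 0, so a_3 = 4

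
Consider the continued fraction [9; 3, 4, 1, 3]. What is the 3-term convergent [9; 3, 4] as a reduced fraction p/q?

a_0 = 9: 9/1
a_1 = 3: 28/3
a_2 = 4: 121/13

121/13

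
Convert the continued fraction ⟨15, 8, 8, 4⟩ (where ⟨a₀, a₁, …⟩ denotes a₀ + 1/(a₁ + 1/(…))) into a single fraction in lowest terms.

4053/268

Use the convergent recurrence hₖ = aₖ·hₖ₋₁ + hₖ₋₂ (and likewise for the denominators kₖ):
a_0 = 15: 15/1
a_1 = 8: 121/8
a_2 = 8: 983/65
a_3 = 4: 4053/268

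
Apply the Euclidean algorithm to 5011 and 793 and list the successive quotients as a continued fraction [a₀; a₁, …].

[6; 3, 7, 2, 3, 1, 3]

5011 = 6·793 + 253, so a_0 = 6
793 = 3·253 + 34, so a_1 = 3
253 = 7·34 + 15, so a_2 = 7
34 = 2·15 + 4, so a_3 = 2
15 = 3·4 + 3, so a_4 = 3
4 = 1·3 + 1, so a_5 = 1
3 = 3·1 + 0, so a_6 = 3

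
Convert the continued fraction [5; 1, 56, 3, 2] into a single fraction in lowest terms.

a_0 = 5: 5/1
a_1 = 1: 6/1
a_2 = 56: 341/57
a_3 = 3: 1029/172
a_4 = 2: 2399/401

2399/401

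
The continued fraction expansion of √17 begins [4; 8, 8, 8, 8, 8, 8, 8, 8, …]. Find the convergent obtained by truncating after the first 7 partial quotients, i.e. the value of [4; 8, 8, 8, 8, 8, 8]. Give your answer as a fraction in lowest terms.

a_0 = 4: 4/1
a_1 = 8: 33/8
a_2 = 8: 268/65
a_3 = 8: 2177/528
a_4 = 8: 17684/4289
a_5 = 8: 143649/34840
a_6 = 8: 1166876/283009

1166876/283009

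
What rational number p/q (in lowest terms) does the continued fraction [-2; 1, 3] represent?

-5/4

Start with 3.
1 + 1/(3/1) = 1 + 1/3 = 4/3
-2 + 1/(4/3) = -2 + 3/4 = -5/4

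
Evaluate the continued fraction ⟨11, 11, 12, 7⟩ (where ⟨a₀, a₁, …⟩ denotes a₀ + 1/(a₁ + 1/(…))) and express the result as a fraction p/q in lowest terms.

10447/942

Start with 7.
12 + 1/(7/1) = 12 + 1/7 = 85/7
11 + 1/(85/7) = 11 + 7/85 = 942/85
11 + 1/(942/85) = 11 + 85/942 = 10447/942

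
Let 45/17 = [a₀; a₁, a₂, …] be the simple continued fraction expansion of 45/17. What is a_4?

45 ÷ 17 → quotient 2, remainder 11
17 ÷ 11 → quotient 1, remainder 6
11 ÷ 6 → quotient 1, remainder 5
6 ÷ 5 → quotient 1, remainder 1
5 ÷ 1 → quotient 5, remainder 0

5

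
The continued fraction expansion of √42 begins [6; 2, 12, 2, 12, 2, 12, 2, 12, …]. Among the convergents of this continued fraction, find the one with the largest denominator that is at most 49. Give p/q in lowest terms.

List convergents until the denominator exceeds the bound:
a_0 = 6: 6/1  (≤ bound)
a_1 = 2: 13/2  (≤ bound)
a_2 = 12: 162/25  (≤ bound)
a_3 = 2: 337/52  (> 49, stop)

162/25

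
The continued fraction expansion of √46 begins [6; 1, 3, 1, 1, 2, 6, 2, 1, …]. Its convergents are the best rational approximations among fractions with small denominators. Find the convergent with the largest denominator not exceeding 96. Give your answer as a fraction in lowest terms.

156/23

a_0 = 6: 6/1  (≤ bound)
a_1 = 1: 7/1  (≤ bound)
a_2 = 3: 27/4  (≤ bound)
a_3 = 1: 34/5  (≤ bound)
a_4 = 1: 61/9  (≤ bound)
a_5 = 2: 156/23  (≤ bound)
a_6 = 6: 997/147  (> 96, stop)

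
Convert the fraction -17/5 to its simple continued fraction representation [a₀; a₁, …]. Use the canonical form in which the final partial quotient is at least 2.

-17 ÷ 5 → quotient -4, remainder 3
5 ÷ 3 → quotient 1, remainder 2
3 ÷ 2 → quotient 1, remainder 1
2 ÷ 1 → quotient 2, remainder 0

[-4; 1, 1, 2]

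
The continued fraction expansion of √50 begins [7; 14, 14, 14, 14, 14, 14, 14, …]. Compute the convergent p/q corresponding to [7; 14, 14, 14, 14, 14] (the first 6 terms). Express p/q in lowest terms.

Start with 14.
14 + 1/(14/1) = 14 + 1/14 = 197/14
14 + 1/(197/14) = 14 + 14/197 = 2772/197
14 + 1/(2772/197) = 14 + 197/2772 = 39005/2772
14 + 1/(39005/2772) = 14 + 2772/39005 = 548842/39005
7 + 1/(548842/39005) = 7 + 39005/548842 = 3880899/548842

3880899/548842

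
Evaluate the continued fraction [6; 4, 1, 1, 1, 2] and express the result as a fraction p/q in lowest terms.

230/37

a_0 = 6: 6/1
a_1 = 4: 25/4
a_2 = 1: 31/5
a_3 = 1: 56/9
a_4 = 1: 87/14
a_5 = 2: 230/37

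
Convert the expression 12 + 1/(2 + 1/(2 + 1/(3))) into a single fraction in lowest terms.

Start with 3.
2 + 1/(3/1) = 2 + 1/3 = 7/3
2 + 1/(7/3) = 2 + 3/7 = 17/7
12 + 1/(17/7) = 12 + 7/17 = 211/17

211/17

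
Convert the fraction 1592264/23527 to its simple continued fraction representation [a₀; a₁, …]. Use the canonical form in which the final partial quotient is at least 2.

[67; 1, 2, 9, 2, 1, 33, 8]

Repeatedly divide and take the remainder:
1592264 ÷ 23527 → quotient 67, remainder 15955
23527 ÷ 15955 → quotient 1, remainder 7572
15955 ÷ 7572 → quotient 2, remainder 811
7572 ÷ 811 → quotient 9, remainder 273
811 ÷ 273 → quotient 2, remainder 265
273 ÷ 265 → quotient 1, remainder 8
265 ÷ 8 → quotient 33, remainder 1
8 ÷ 1 → quotient 8, remainder 0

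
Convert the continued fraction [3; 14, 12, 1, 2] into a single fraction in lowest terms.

1643/535

a_0 = 3: 3/1
a_1 = 14: 43/14
a_2 = 12: 519/169
a_3 = 1: 562/183
a_4 = 2: 1643/535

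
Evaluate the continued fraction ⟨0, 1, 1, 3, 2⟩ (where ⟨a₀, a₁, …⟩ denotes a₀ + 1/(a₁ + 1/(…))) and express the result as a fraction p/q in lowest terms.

9/16

Start with 2.
3 + 1/(2/1) = 3 + 1/2 = 7/2
1 + 1/(7/2) = 1 + 2/7 = 9/7
1 + 1/(9/7) = 1 + 7/9 = 16/9
0 + 1/(16/9) = 0 + 9/16 = 9/16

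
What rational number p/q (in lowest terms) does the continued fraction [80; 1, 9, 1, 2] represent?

Start with 2.
1 + 1/(2/1) = 1 + 1/2 = 3/2
9 + 1/(3/2) = 9 + 2/3 = 29/3
1 + 1/(29/3) = 1 + 3/29 = 32/29
80 + 1/(32/29) = 80 + 29/32 = 2589/32

2589/32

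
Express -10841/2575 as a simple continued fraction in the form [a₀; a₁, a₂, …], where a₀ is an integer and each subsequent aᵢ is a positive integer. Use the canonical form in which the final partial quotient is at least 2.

Run the Euclidean algorithm, recording each quotient:
-10841 = -5·2575 + 2034, so a_0 = -5
2575 = 1·2034 + 541, so a_1 = 1
2034 = 3·541 + 411, so a_2 = 3
541 = 1·411 + 130, so a_3 = 1
411 = 3·130 + 21, so a_4 = 3
130 = 6·21 + 4, so a_5 = 6
21 = 5·4 + 1, so a_6 = 5
4 = 4·1 + 0, so a_7 = 4

[-5; 1, 3, 1, 3, 6, 5, 4]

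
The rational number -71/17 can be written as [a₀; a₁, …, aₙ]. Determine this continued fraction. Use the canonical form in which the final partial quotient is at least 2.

Run the Euclidean algorithm, recording each quotient:
⌊-71/17⌋ = -5, remainder 14
⌊17/14⌋ = 1, remainder 3
⌊14/3⌋ = 4, remainder 2
⌊3/2⌋ = 1, remainder 1
⌊2/1⌋ = 2, remainder 0

[-5; 1, 4, 1, 2]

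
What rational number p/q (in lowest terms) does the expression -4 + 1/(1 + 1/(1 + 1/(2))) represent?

-17/5

a_0 = -4: -4/1
a_1 = 1: -3/1
a_2 = 1: -7/2
a_3 = 2: -17/5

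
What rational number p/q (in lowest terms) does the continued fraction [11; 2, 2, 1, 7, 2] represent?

1314/115

Work from the innermost term outward:
Start with 2.
7 + 1/(2/1) = 7 + 1/2 = 15/2
1 + 1/(15/2) = 1 + 2/15 = 17/15
2 + 1/(17/15) = 2 + 15/17 = 49/17
2 + 1/(49/17) = 2 + 17/49 = 115/49
11 + 1/(115/49) = 11 + 49/115 = 1314/115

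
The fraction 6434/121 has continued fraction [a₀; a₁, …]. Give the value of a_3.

3

6434 ÷ 121 → quotient 53, remainder 21
121 ÷ 21 → quotient 5, remainder 16
21 ÷ 16 → quotient 1, remainder 5
16 ÷ 5 → quotient 3, remainder 1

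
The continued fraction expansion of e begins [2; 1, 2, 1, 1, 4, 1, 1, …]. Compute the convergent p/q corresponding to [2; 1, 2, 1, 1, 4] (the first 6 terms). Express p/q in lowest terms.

Starting at the tail and folding back:
Start with 4.
1 + 1/(4/1) = 1 + 1/4 = 5/4
1 + 1/(5/4) = 1 + 4/5 = 9/5
2 + 1/(9/5) = 2 + 5/9 = 23/9
1 + 1/(23/9) = 1 + 9/23 = 32/23
2 + 1/(32/23) = 2 + 23/32 = 87/32

87/32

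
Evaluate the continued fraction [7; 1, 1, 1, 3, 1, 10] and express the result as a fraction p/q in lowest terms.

a_0 = 7: 7/1
a_1 = 1: 8/1
a_2 = 1: 15/2
a_3 = 1: 23/3
a_4 = 3: 84/11
a_5 = 1: 107/14
a_6 = 10: 1154/151

1154/151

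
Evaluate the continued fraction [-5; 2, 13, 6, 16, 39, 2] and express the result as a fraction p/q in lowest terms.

Start with 2.
39 + 1/(2/1) = 39 + 1/2 = 79/2
16 + 1/(79/2) = 16 + 2/79 = 1266/79
6 + 1/(1266/79) = 6 + 79/1266 = 7675/1266
13 + 1/(7675/1266) = 13 + 1266/7675 = 101041/7675
2 + 1/(101041/7675) = 2 + 7675/101041 = 209757/101041
-5 + 1/(209757/101041) = -5 + 101041/209757 = -947744/209757

-947744/209757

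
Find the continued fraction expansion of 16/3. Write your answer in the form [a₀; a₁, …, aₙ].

⌊16/3⌋ = 5, remainder 1
⌊3/1⌋ = 3, remainder 0

[5; 3]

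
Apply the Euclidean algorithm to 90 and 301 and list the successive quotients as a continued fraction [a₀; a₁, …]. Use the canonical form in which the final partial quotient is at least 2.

[0; 3, 2, 1, 9, 3]

90 ÷ 301 → quotient 0, remainder 90
301 ÷ 90 → quotient 3, remainder 31
90 ÷ 31 → quotient 2, remainder 28
31 ÷ 28 → quotient 1, remainder 3
28 ÷ 3 → quotient 9, remainder 1
3 ÷ 1 → quotient 3, remainder 0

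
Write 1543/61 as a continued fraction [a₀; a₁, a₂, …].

[25; 3, 2, 1, 1, 3]

Run the Euclidean algorithm, recording each quotient:
1543 = 25·61 + 18, so a_0 = 25
61 = 3·18 + 7, so a_1 = 3
18 = 2·7 + 4, so a_2 = 2
7 = 1·4 + 3, so a_3 = 1
4 = 1·3 + 1, so a_4 = 1
3 = 3·1 + 0, so a_5 = 3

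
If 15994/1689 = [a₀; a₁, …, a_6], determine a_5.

Apply division with remainder until the remainder is 0:
⌊15994/1689⌋ = 9, remainder 793
⌊1689/793⌋ = 2, remainder 103
⌊793/103⌋ = 7, remainder 72
⌊103/72⌋ = 1, remainder 31
⌊72/31⌋ = 2, remainder 10
⌊31/10⌋ = 3, remainder 1

3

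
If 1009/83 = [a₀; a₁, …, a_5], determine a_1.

6

Run the Euclidean algorithm, recording each quotient:
⌊1009/83⌋ = 12, remainder 13
⌊83/13⌋ = 6, remainder 5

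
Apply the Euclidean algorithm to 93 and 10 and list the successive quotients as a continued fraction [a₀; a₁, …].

93 ÷ 10 → quotient 9, remainder 3
10 ÷ 3 → quotient 3, remainder 1
3 ÷ 1 → quotient 3, remainder 0

[9; 3, 3]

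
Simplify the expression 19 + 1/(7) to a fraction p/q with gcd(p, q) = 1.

134/7

Collapse the nested fraction from the inside out:
Start with 7.
19 + 1/(7/1) = 19 + 1/7 = 134/7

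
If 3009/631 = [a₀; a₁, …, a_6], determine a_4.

Repeatedly divide and take the remainder:
⌊3009/631⌋ = 4, remainder 485
⌊631/485⌋ = 1, remainder 146
⌊485/146⌋ = 3, remainder 47
⌊146/47⌋ = 3, remainder 5
⌊47/5⌋ = 9, remainder 2

9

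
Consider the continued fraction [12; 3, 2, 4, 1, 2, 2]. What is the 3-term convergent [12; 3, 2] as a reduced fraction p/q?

86/7

Start with 2.
3 + 1/(2/1) = 3 + 1/2 = 7/2
12 + 1/(7/2) = 12 + 2/7 = 86/7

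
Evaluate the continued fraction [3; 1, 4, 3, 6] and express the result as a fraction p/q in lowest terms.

Start with 6.
3 + 1/(6/1) = 3 + 1/6 = 19/6
4 + 1/(19/6) = 4 + 6/19 = 82/19
1 + 1/(82/19) = 1 + 19/82 = 101/82
3 + 1/(101/82) = 3 + 82/101 = 385/101

385/101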